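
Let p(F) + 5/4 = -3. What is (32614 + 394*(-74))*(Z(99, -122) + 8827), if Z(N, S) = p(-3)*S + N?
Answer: 32659081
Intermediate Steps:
p(F) = -17/4 (p(F) = -5/4 - 3 = -17/4)
Z(N, S) = N - 17*S/4 (Z(N, S) = -17*S/4 + N = N - 17*S/4)
(32614 + 394*(-74))*(Z(99, -122) + 8827) = (32614 + 394*(-74))*((99 - 17/4*(-122)) + 8827) = (32614 - 29156)*((99 + 1037/2) + 8827) = 3458*(1235/2 + 8827) = 3458*(18889/2) = 32659081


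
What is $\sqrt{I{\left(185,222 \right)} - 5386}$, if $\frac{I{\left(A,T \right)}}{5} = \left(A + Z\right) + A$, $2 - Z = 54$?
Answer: $2 i \sqrt{949} \approx 61.612 i$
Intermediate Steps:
$Z = -52$ ($Z = 2 - 54 = -52$)
$I{\left(A,T \right)} = -260 + 10 A$ ($I{\left(A,T \right)} = 5 \left(\left(A - 52\right) + A\right) = 5 \left(\left(-52 + A\right) + A\right) = 5 \left(-52 + 2 A\right) = -260 + 10 A$)
$\sqrt{I{\left(185,222 \right)} - 5386} = \sqrt{\left(-260 + 10 \cdot 185\right) - 5386} = \sqrt{\left(-260 + 1850\right) - 5386} = \sqrt{1590 - 5386} = \sqrt{-3796} = 2 i \sqrt{949}$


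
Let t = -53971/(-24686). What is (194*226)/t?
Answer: 1082332984/53971 ≈ 20054.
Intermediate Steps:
t = 53971/24686 (t = -53971*(-1/24686) = 53971/24686 ≈ 2.1863)
(194*226)/t = (194*226)/(53971/24686) = 43844*(24686/53971) = 1082332984/53971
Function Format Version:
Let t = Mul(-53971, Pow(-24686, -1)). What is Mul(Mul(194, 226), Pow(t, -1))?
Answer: Rational(1082332984, 53971) ≈ 20054.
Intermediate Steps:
t = Rational(53971, 24686) (t = Mul(-53971, Rational(-1, 24686)) = Rational(53971, 24686) ≈ 2.1863)
Mul(Mul(194, 226), Pow(t, -1)) = Mul(Mul(194, 226), Pow(Rational(53971, 24686), -1)) = Mul(43844, Rational(24686, 53971)) = Rational(1082332984, 53971)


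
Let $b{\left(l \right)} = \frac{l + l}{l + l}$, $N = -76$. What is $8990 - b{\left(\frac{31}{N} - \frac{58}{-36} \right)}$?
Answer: $8989$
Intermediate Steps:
$b{\left(l \right)} = 1$ ($b{\left(l \right)} = \frac{2 l}{2 l} = 2 l \frac{1}{2 l} = 1$)
$8990 - b{\left(\frac{31}{N} - \frac{58}{-36} \right)} = 8990 - 1 = 8989$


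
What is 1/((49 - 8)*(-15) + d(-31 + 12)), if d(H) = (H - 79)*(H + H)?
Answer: 1/3109 ≈ 0.00032165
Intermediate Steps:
d(H) = 2*H*(-79 + H) (d(H) = (-79 + H)*(2*H) = 2*H*(-79 + H))
1/((49 - 8)*(-15) + d(-31 + 12)) = 1/((49 - 8)*(-15) + 2*(-31 + 12)*(-79 + (-31 + 12))) = 1/(41*(-15) + 2*(-19)*(-79 - 19)) = 1/(-615 + 2*(-19)*(-98)) = 1/(-615 + 3724) = 1/3109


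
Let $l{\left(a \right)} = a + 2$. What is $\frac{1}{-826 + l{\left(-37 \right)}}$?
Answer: $- \frac{1}{861} \approx -0.0011614$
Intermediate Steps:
$l{\left(a \right)} = 2 + a$
$\frac{1}{-826 + l{\left(-37 \right)}} = \frac{1}{-826 + \left(2 - 37\right)} = \frac{1}{-826 - 35} = \frac{1}{-861} = - \frac{1}{861}$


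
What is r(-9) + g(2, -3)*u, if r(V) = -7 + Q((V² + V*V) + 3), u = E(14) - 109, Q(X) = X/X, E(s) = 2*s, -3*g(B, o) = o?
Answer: -87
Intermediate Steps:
g(B, o) = -o/3
Q(X) = 1
u = -81 (u = 2*14 - 109 = 28 - 109 = -81)
r(V) = -6 (r(V) = -7 + 1 = -6)
r(-9) + g(2, -3)*u = -6 - ⅓*(-3)*(-81) = -6 + 1*(-81) = -6 - 81 = -87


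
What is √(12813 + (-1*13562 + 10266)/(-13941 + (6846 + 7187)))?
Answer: 5*√270365/23 ≈ 113.04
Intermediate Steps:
√(12813 + (-1*13562 + 10266)/(-13941 + (6846 + 7187))) = √(12813 + (-13562 + 10266)/(-13941 + 14033)) = √(12813 - 3296/92) = √(12813 - 3296*1/92) = √(12813 - 824/23) = √(293875/23) = 5*√270365/23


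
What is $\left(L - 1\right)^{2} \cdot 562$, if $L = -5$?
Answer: $20232$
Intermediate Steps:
$\left(L - 1\right)^{2} \cdot 562 = \left(-5 - 1\right)^{2} \cdot 562 = \left(-6\right)^{2} \cdot 562 = 36 \cdot 562 = 20232$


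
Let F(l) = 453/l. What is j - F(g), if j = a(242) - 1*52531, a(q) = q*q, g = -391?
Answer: 2359356/391 ≈ 6034.2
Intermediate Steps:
a(q) = q²
j = 6033 (j = 242² - 1*52531 = 58564 - 52531 = 6033)
j - F(g) = 6033 - 453/(-391) = 6033 - 453*(-1)/391 = 6033 - 1*(-453/391) = 6033 + 453/391 = 2359356/391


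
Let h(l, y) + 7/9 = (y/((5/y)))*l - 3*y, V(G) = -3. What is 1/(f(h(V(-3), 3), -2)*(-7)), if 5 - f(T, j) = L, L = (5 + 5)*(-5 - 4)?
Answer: -1/665 ≈ -0.0015038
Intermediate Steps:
L = -90 (L = 10*(-9) = -90)
h(l, y) = -7/9 - 3*y + l*y²/5 (h(l, y) = -7/9 + ((y/((5/y)))*l - 3*y) = -7/9 + ((y*(y/5))*l - 3*y) = -7/9 + ((y²/5)*l - 3*y) = -7/9 + (l*y²/5 - 3*y) = -7/9 + (-3*y + l*y²/5) = -7/9 - 3*y + l*y²/5)
f(T, j) = 95 (f(T, j) = 5 - 1*(-90) = 5 + 90 = 95)
1/(f(h(V(-3), 3), -2)*(-7)) = 1/(95*(-7)) = 1/(-665) = -1/665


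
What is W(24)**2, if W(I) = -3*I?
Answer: 5184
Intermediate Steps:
W(24)**2 = (-3*24)**2 = (-72)**2 = 5184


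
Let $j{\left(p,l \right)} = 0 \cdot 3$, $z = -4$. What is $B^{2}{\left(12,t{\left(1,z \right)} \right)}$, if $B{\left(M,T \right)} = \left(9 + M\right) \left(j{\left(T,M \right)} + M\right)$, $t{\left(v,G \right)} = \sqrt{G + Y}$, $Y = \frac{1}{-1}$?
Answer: $63504$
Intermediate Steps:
$j{\left(p,l \right)} = 0$
$Y = -1$
$t{\left(v,G \right)} = \sqrt{-1 + G}$ ($t{\left(v,G \right)} = \sqrt{G - 1} = \sqrt{-1 + G}$)
$B{\left(M,T \right)} = M \left(9 + M\right)$ ($B{\left(M,T \right)} = \left(9 + M\right) \left(0 + M\right) = \left(9 + M\right) M = M \left(9 + M\right)$)
$B^{2}{\left(12,t{\left(1,z \right)} \right)} = \left(12 \left(9 + 12\right)\right)^{2} = \left(12 \cdot 21\right)^{2} = 252^{2} = 63504$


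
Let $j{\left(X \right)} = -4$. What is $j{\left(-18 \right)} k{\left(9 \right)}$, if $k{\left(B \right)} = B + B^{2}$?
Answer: $-360$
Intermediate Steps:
$j{\left(-18 \right)} k{\left(9 \right)} = - 4 \cdot 9 \left(1 + 9\right) = - 4 \cdot 9 \cdot 10 = \left(-4\right) 90 = -360$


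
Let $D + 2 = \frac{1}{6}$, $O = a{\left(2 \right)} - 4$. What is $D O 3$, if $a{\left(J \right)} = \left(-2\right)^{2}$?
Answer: $0$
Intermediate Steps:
$a{\left(J \right)} = 4$
$O = 0$ ($O = 4 - 4 = 0$)
$D = - \frac{11}{6}$ ($D = -2 + \frac{1}{6} = - \frac{11}{6} \approx -1.8333$)
$D O 3 = \left(- \frac{11}{6}\right) 0 \cdot 3 = 0 \cdot 3 = 0$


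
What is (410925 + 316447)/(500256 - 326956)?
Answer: 181843/43325 ≈ 4.1972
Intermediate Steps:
(410925 + 316447)/(500256 - 326956) = 727372/173300 = 727372*(1/173300) = 181843/43325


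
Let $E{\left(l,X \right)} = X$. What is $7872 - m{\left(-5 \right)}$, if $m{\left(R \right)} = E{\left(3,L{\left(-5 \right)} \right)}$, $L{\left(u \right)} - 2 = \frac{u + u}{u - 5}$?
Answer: $7869$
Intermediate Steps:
$L{\left(u \right)} = 2 + \frac{2 u}{-5 + u}$ ($L{\left(u \right)} = 2 + \frac{u + u}{u - 5} = 2 + \frac{2 u}{-5 + u}$)
$m{\left(R \right)} = 3$ ($m{\left(R \right)} = \frac{2 \left(-5 + 2 \left(-5\right)\right)}{-5 - 5} = \frac{2 \left(-5 - 10\right)}{-10} = 2 \left(- \frac{1}{10}\right) \left(-15\right) = 3$)
$7872 - m{\left(-5 \right)} = 7872 - 3 = 7869$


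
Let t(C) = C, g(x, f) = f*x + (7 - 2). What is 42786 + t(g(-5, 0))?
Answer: 42791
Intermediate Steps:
g(x, f) = 5 + f*x (g(x, f) = f*x + 5 = 5 + f*x)
42786 + t(g(-5, 0)) = 42786 + (5 + 0*(-5)) = 42786 + (5 + 0) = 42786 + 5 = 42791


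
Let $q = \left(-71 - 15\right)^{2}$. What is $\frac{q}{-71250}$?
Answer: $- \frac{3698}{35625} \approx -0.1038$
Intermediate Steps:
$q = 7396$ ($q = \left(-86\right)^{2} = 7396$)
$\frac{q}{-71250} = \frac{7396}{-71250} = 7396 \left(- \frac{1}{71250}\right) = - \frac{3698}{35625}$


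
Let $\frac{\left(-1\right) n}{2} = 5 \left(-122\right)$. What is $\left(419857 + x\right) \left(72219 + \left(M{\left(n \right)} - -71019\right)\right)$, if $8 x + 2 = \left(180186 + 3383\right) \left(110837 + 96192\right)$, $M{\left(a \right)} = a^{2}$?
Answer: $\frac{31007212378450745}{4} \approx 7.7518 \cdot 10^{15}$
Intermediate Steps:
$n = 1220$ ($n = - 2 \cdot 5 \left(-122\right) = \left(-2\right) \left(-610\right) = 1220$)
$x = \frac{38004106499}{8}$ ($x = - \frac{1}{4} + \frac{\left(180186 + 3383\right) \left(110837 + 96192\right)}{8} = - \frac{1}{4} + \frac{183569 \cdot 207029}{8} = - \frac{1}{4} + \frac{1}{8} \cdot 38004106501 = - \frac{1}{4} + \frac{38004106501}{8} = \frac{38004106499}{8} \approx 4.7505 \cdot 10^{9}$)
$\left(419857 + x\right) \left(72219 + \left(M{\left(n \right)} - -71019\right)\right) = \left(419857 + \frac{38004106499}{8}\right) \left(72219 - \left(-71019 - 1220^{2}\right)\right) = \frac{38007465355 \left(72219 + \left(1488400 + 71019\right)\right)}{8} = \frac{38007465355 \left(72219 + 1559419\right)}{8} = \frac{38007465355}{8} \cdot 1631638 = \frac{31007212378450745}{4}$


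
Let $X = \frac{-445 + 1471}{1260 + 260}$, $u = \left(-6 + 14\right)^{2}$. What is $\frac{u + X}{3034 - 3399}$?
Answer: $- \frac{2587}{14600} \approx -0.17719$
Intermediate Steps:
$u = 64$ ($u = 8^{2} = 64$)
$X = \frac{27}{40}$ ($X = \frac{1026}{1520} = 1026 \cdot \frac{1}{1520} = \frac{27}{40} \approx 0.675$)
$\frac{u + X}{3034 - 3399} = \frac{64 + \frac{27}{40}}{3034 - 3399} = \frac{2587}{40 \left(-365\right)} = \frac{2587}{40} \left(- \frac{1}{365}\right) = - \frac{2587}{14600}$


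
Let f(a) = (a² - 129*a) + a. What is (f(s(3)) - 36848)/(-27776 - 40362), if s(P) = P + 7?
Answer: 19014/34069 ≈ 0.55810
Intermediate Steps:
s(P) = 7 + P
f(a) = a² - 128*a
(f(s(3)) - 36848)/(-27776 - 40362) = ((7 + 3)*(-128 + (7 + 3)) - 36848)/(-27776 - 40362) = (10*(-128 + 10) - 36848)/(-68138) = (10*(-118) - 36848)*(-1/68138) = (-1180 - 36848)*(-1/68138) = -38028*(-1/68138) = 19014/34069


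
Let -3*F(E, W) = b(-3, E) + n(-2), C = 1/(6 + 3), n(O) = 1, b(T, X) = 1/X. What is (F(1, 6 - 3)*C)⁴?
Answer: 16/531441 ≈ 3.0107e-5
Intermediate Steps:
C = ⅑ (C = 1/9 = ⅑ ≈ 0.11111)
F(E, W) = -⅓ - 1/(3*E) (F(E, W) = -(1/E + 1)/3 = -(1 + 1/E)/3 = -⅓ - 1/(3*E))
(F(1, 6 - 3)*C)⁴ = (((⅓)*(-1 - 1*1)/1)*(⅑))⁴ = (((⅓)*1*(-1 - 1))*(⅑))⁴ = (((⅓)*1*(-2))*(⅑))⁴ = (-⅔*⅑)⁴ = (-2/27)⁴ = 16/531441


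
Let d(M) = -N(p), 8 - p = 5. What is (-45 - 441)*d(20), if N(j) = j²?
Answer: 4374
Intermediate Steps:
p = 3 (p = 8 - 1*5 = 8 - 5 = 3)
d(M) = -9 (d(M) = -1*3² = -1*9 = -9)
(-45 - 441)*d(20) = (-45 - 441)*(-9) = -486*(-9) = 4374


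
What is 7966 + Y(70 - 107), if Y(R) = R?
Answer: 7929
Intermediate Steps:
7966 + Y(70 - 107) = 7966 + (70 - 107) = 7966 - 37 = 7929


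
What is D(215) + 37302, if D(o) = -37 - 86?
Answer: 37179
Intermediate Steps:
D(o) = -123
D(215) + 37302 = -123 + 37302 = 37179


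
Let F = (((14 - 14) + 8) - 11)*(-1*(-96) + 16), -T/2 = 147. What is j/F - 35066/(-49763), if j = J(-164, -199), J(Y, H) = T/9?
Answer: 2873093/3582936 ≈ 0.80188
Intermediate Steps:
T = -294 (T = -2*147 = -294)
J(Y, H) = -98/3 (J(Y, H) = -294/9 = -294*⅑ = -98/3)
j = -98/3 ≈ -32.667
F = -336 (F = ((0 + 8) - 11)*(96 + 16) = (8 - 11)*112 = -3*112 = -336)
j/F - 35066/(-49763) = -98/3/(-336) - 35066/(-49763) = -98/3*(-1/336) - 35066*(-1/49763) = 7/72 + 35066/49763 = 2873093/3582936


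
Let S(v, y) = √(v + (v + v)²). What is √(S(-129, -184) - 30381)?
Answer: √(-30381 + √66435) ≈ 173.56*I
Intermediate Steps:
S(v, y) = √(v + 4*v²) (S(v, y) = √(v + (2*v)²) = √(v + 4*v²))
√(S(-129, -184) - 30381) = √(√(-129*(1 + 4*(-129))) - 30381) = √(√(-129*(1 - 516)) - 30381) = √(√(-129*(-515)) - 30381) = √(√66435 - 30381) = √(-30381 + √66435)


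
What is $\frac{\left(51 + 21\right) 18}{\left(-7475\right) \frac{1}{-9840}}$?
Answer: $\frac{2550528}{1495} \approx 1706.0$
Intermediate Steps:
$\frac{\left(51 + 21\right) 18}{\left(-7475\right) \frac{1}{-9840}} = \frac{72 \cdot 18}{\left(-7475\right) \left(- \frac{1}{9840}\right)} = \frac{1296}{\frac{1495}{1968}} = 1296 \cdot \frac{1968}{1495} = \frac{2550528}{1495}$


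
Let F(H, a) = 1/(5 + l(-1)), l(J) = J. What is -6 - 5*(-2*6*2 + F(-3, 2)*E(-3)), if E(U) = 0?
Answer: 114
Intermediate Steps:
F(H, a) = ¼ (F(H, a) = 1/(5 - 1) = 1/4 = ¼)
-6 - 5*(-2*6*2 + F(-3, 2)*E(-3)) = -6 - 5*(-2*6*2 + (¼)*0) = -6 - 5*(-12*2 + 0) = -6 - 5*(-24 + 0) = -6 - 5*(-24) = -6 + 120 = 114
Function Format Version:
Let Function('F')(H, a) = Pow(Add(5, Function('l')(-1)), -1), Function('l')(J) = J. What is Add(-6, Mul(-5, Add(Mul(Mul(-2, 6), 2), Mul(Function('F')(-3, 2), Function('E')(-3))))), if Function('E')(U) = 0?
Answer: 114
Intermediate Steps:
Function('F')(H, a) = Rational(1, 4) (Function('F')(H, a) = Pow(Add(5, -1), -1) = Pow(4, -1) = Rational(1, 4))
Add(-6, Mul(-5, Add(Mul(Mul(-2, 6), 2), Mul(Function('F')(-3, 2), Function('E')(-3))))) = Add(-6, Mul(-5, Add(Mul(Mul(-2, 6), 2), Mul(Rational(1, 4), 0)))) = Add(-6, Mul(-5, Add(Mul(-12, 2), 0))) = Add(-6, Mul(-5, Add(-24, 0))) = Add(-6, Mul(-5, -24)) = Add(-6, 120) = 114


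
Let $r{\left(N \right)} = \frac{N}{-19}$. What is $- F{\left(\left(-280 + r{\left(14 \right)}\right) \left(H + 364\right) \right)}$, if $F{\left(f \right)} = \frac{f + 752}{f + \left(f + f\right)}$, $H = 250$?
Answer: $- \frac{815197}{2456307} \approx -0.33188$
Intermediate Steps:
$r{\left(N \right)} = - \frac{N}{19}$ ($r{\left(N \right)} = N \left(- \frac{1}{19}\right) = - \frac{N}{19}$)
$F{\left(f \right)} = \frac{752 + f}{3 f}$ ($F{\left(f \right)} = \frac{752 + f}{f + 2 f} = \frac{752 + f}{3 f}$)
$- F{\left(\left(-280 + r{\left(14 \right)}\right) \left(H + 364\right) \right)} = - \frac{752 + \left(-280 - \frac{14}{19}\right) \left(250 + 364\right)}{3 \left(-280 - \frac{14}{19}\right) \left(250 + 364\right)} = - \frac{752 + \left(-280 - \frac{14}{19}\right) 614}{3 \left(-280 - \frac{14}{19}\right) 614} = - \frac{752 - \frac{3275076}{19}}{3 \left(\left(- \frac{5334}{19}\right) 614\right)} = - \frac{752 - \frac{3275076}{19}}{3 \left(- \frac{3275076}{19}\right)} = - \frac{\left(-19\right) \left(-3260788\right)}{3 \cdot 3275076 \cdot 19} = \left(-1\right) \frac{815197}{2456307} = - \frac{815197}{2456307}$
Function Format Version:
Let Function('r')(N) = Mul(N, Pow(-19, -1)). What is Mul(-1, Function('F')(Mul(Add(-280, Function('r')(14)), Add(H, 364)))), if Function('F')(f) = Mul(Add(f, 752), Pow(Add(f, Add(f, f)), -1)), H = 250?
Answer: Rational(-815197, 2456307) ≈ -0.33188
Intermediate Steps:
Function('r')(N) = Mul(Rational(-1, 19), N) (Function('r')(N) = Mul(N, Rational(-1, 19)) = Mul(Rational(-1, 19), N))
Function('F')(f) = Mul(Rational(1, 3), Pow(f, -1), Add(752, f)) (Function('F')(f) = Mul(Add(752, f), Pow(Add(f, Mul(2, f)), -1)) = Mul(Add(752, f), Pow(Mul(3, f), -1)) = Mul(Add(752, f), Mul(Rational(1, 3), Pow(f, -1))) = Mul(Rational(1, 3), Pow(f, -1), Add(752, f)))
Mul(-1, Function('F')(Mul(Add(-280, Function('r')(14)), Add(H, 364)))) = Mul(-1, Mul(Rational(1, 3), Pow(Mul(Add(-280, Mul(Rational(-1, 19), 14)), Add(250, 364)), -1), Add(752, Mul(Add(-280, Mul(Rational(-1, 19), 14)), Add(250, 364))))) = Mul(-1, Mul(Rational(1, 3), Pow(Mul(Add(-280, Rational(-14, 19)), 614), -1), Add(752, Mul(Add(-280, Rational(-14, 19)), 614)))) = Mul(-1, Mul(Rational(1, 3), Pow(Mul(Rational(-5334, 19), 614), -1), Add(752, Mul(Rational(-5334, 19), 614)))) = Mul(-1, Mul(Rational(1, 3), Pow(Rational(-3275076, 19), -1), Add(752, Rational(-3275076, 19)))) = Mul(-1, Mul(Rational(1, 3), Rational(-19, 3275076), Rational(-3260788, 19))) = Mul(-1, Rational(815197, 2456307)) = Rational(-815197, 2456307)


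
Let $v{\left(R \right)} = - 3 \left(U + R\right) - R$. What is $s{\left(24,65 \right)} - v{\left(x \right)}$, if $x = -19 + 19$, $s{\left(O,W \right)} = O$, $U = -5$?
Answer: $9$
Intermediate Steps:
$x = 0$
$v{\left(R \right)} = 15 - 4 R$ ($v{\left(R \right)} = - 3 \left(-5 + R\right) - R = \left(15 - 3 R\right) - R = 15 - 4 R$)
$s{\left(24,65 \right)} - v{\left(x \right)} = 24 - \left(15 - 0\right) = 24 - \left(15 + 0\right) = 24 - 15 = 9$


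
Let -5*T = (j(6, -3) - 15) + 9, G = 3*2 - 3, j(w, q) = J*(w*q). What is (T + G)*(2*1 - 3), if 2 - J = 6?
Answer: 51/5 ≈ 10.200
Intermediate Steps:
J = -4 (J = 2 - 1*6 = 2 - 6 = -4)
j(w, q) = -4*q*w (j(w, q) = -4*w*q = -4*q*w)
G = 3 (G = 6 - 3 = 3)
T = -66/5 (T = -((-4*(-3)*6 - 15) + 9)/5 = -((72 - 15) + 9)/5 = -(57 + 9)/5 = -⅕*66 = -66/5 ≈ -13.200)
(T + G)*(2*1 - 3) = (-66/5 + 3)*(2*1 - 3) = -51*(2 - 3)/5 = -51/5*(-1) = 51/5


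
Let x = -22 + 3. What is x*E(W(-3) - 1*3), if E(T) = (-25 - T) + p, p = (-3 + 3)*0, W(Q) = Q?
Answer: 361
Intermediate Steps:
p = 0 (p = 0*0 = 0)
x = -19
E(T) = -25 - T (E(T) = (-25 - T) + 0 = -25 - T)
x*E(W(-3) - 1*3) = -19*(-25 - (-3 - 1*3)) = -19*(-25 - (-3 - 3)) = -19*(-25 - 1*(-6)) = -19*(-25 + 6) = -19*(-19) = 361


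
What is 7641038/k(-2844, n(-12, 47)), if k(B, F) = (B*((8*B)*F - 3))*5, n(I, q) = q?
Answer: 48361/96241230 ≈ 0.00050250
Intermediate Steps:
k(B, F) = 5*B*(-3 + 8*B*F) (k(B, F) = (B*(8*B*F - 3))*5 = (B*(-3 + 8*B*F))*5 = 5*B*(-3 + 8*B*F))
7641038/k(-2844, n(-12, 47)) = 7641038/((5*(-2844)*(-3 + 8*(-2844)*47))) = 7641038/((5*(-2844)*(-3 - 1069344))) = 7641038/((5*(-2844)*(-1069347))) = 7641038/15206114340 = 7641038*(1/15206114340) = 48361/96241230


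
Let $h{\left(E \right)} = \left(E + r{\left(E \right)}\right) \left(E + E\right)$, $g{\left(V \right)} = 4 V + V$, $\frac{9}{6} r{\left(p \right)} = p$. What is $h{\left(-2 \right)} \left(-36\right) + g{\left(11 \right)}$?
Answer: $-425$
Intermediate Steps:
$r{\left(p \right)} = \frac{2 p}{3}$
$g{\left(V \right)} = 5 V$
$h{\left(E \right)} = \frac{10 E^{2}}{3}$ ($h{\left(E \right)} = \left(E + \frac{2 E}{3}\right) \left(E + E\right) = \frac{5 E}{3} \cdot 2 E = \frac{10 E^{2}}{3}$)
$h{\left(-2 \right)} \left(-36\right) + g{\left(11 \right)} = \frac{10 \left(-2\right)^{2}}{3} \left(-36\right) + 5 \cdot 11 = \frac{10}{3} \cdot 4 \left(-36\right) + 55 = \frac{40}{3} \left(-36\right) + 55 = -480 + 55 = -425$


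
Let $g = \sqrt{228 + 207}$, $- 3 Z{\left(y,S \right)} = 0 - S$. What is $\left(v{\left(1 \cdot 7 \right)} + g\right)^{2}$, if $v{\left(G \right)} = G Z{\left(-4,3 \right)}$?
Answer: $\left(7 + \sqrt{435}\right)^{2} \approx 775.99$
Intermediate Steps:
$Z{\left(y,S \right)} = \frac{S}{3}$ ($Z{\left(y,S \right)} = - \frac{0 - S}{3} = - \frac{\left(-1\right) S}{3} = \frac{S}{3}$)
$g = \sqrt{435} \approx 20.857$
$v{\left(G \right)} = G$ ($v{\left(G \right)} = G \frac{1}{3} \cdot 3 = G 1 = G$)
$\left(v{\left(1 \cdot 7 \right)} + g\right)^{2} = \left(1 \cdot 7 + \sqrt{435}\right)^{2} = \left(7 + \sqrt{435}\right)^{2}$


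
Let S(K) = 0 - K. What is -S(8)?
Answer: 8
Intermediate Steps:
S(K) = -K
-S(8) = -(-1)*8 = -1*(-8) = 8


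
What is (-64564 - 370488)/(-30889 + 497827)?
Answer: -217526/233469 ≈ -0.93171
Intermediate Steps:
(-64564 - 370488)/(-30889 + 497827) = -435052/466938 = -435052*1/466938 = -217526/233469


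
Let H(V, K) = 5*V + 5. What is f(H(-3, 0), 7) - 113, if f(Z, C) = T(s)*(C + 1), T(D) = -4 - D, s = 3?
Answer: -169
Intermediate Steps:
H(V, K) = 5 + 5*V
f(Z, C) = -7 - 7*C (f(Z, C) = (-4 - 1*3)*(C + 1) = (-4 - 3)*(1 + C) = -7*(1 + C) = -7 - 7*C)
f(H(-3, 0), 7) - 113 = (-7 - 7*7) - 113 = (-7 - 49) - 113 = -56 - 113 = -169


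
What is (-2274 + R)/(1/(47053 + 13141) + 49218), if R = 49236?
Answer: 2826830628/2962628293 ≈ 0.95416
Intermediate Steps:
(-2274 + R)/(1/(47053 + 13141) + 49218) = (-2274 + 49236)/(1/(47053 + 13141) + 49218) = 46962/(1/60194 + 49218) = 46962/(2962628293/60194) = 46962*(60194/2962628293) = 2826830628/2962628293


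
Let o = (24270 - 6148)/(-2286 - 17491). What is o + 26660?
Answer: 527236698/19777 ≈ 26659.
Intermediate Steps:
o = -18122/19777 (o = 18122/(-19777) = 18122*(-1/19777) = -18122/19777 ≈ -0.91632)
o + 26660 = -18122/19777 + 26660 = 527236698/19777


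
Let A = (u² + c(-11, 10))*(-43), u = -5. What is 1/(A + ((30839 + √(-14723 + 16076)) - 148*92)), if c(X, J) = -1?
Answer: 5397/87382376 - √1353/262147128 ≈ 6.1623e-5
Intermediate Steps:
A = -1032 (A = ((-5)² - 1)*(-43) = (25 - 1)*(-43) = 24*(-43) = -1032)
1/(A + ((30839 + √(-14723 + 16076)) - 148*92)) = 1/(-1032 + ((30839 + √(-14723 + 16076)) - 148*92)) = 1/(-1032 + ((30839 + √1353) - 13616)) = 1/(-1032 + (17223 + √1353)) = 1/(16191 + √1353)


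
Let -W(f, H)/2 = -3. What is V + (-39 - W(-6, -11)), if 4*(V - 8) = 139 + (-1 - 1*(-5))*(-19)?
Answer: -85/4 ≈ -21.250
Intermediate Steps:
W(f, H) = 6 (W(f, H) = -2*(-3) = 6)
V = 95/4 (V = 8 + (139 + (-1 - 1*(-5))*(-19))/4 = 8 + (139 + (-1 + 5)*(-19))/4 = 8 + (139 + 4*(-19))/4 = 8 + (139 - 76)/4 = 8 + (¼)*63 = 8 + 63/4 = 95/4 ≈ 23.750)
V + (-39 - W(-6, -11)) = 95/4 + (-39 - 1*6) = 95/4 + (-39 - 6) = 95/4 - 45 = -85/4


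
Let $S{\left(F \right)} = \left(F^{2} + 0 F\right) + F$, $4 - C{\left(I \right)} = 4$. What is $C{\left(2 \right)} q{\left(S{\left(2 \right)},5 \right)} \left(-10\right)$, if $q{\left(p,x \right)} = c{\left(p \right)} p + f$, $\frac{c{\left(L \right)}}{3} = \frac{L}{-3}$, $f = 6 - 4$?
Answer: $0$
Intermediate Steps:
$f = 2$
$C{\left(I \right)} = 0$ ($C{\left(I \right)} = 4 - 4 = 0$)
$c{\left(L \right)} = - L$ ($c{\left(L \right)} = 3 \frac{L}{-3} = 3 L \left(- \frac{1}{3}\right) = 3 \left(- \frac{L}{3}\right) = - L$)
$S{\left(F \right)} = F + F^{2}$ ($S{\left(F \right)} = \left(F^{2} + 0\right) + F = F^{2} + F = F + F^{2}$)
$q{\left(p,x \right)} = 2 - p^{2}$ ($q{\left(p,x \right)} = - p p + 2 = - p^{2} + 2 = 2 - p^{2}$)
$C{\left(2 \right)} q{\left(S{\left(2 \right)},5 \right)} \left(-10\right) = 0 \left(2 - \left(2 \left(1 + 2\right)\right)^{2}\right) \left(-10\right) = 0 \left(2 - \left(2 \cdot 3\right)^{2}\right) \left(-10\right) = 0 \left(2 - 6^{2}\right) \left(-10\right) = 0 \left(2 - 36\right) \left(-10\right) = 0 \left(-34\right) \left(-10\right) = 0 \left(-10\right) = 0$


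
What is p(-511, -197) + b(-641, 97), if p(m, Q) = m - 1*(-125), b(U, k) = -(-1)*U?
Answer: -1027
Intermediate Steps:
b(U, k) = U
p(m, Q) = 125 + m (p(m, Q) = m + 125 = 125 + m)
p(-511, -197) + b(-641, 97) = (125 - 511) - 641 = -386 - 641 = -1027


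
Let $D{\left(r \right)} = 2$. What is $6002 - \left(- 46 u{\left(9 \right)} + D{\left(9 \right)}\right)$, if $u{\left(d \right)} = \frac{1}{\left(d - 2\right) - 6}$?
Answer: $6046$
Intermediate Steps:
$u{\left(d \right)} = \frac{1}{-8 + d}$ ($u{\left(d \right)} = \frac{1}{\left(-2 + d\right) - 6} = \frac{1}{-8 + d}$)
$6002 - \left(- 46 u{\left(9 \right)} + D{\left(9 \right)}\right) = 6002 - \left(- \frac{46}{-8 + 9} + 2\right) = 6002 - \left(- \frac{46}{1} + 2\right) = 6002 - \left(\left(-46\right) 1 + 2\right) = 6002 - \left(-46 + 2\right) = 6002 - -44 = 6002 + 44 = 6046$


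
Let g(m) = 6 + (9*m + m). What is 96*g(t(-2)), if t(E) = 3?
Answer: 3456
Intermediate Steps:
g(m) = 6 + 10*m
96*g(t(-2)) = 96*(6 + 10*3) = 96*(6 + 30) = 96*36 = 3456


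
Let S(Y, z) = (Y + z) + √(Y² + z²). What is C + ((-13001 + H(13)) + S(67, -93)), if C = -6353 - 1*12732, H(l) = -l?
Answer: -32125 + √13138 ≈ -32010.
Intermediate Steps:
S(Y, z) = Y + z + √(Y² + z²)
C = -19085 (C = -6353 - 12732 = -19085)
C + ((-13001 + H(13)) + S(67, -93)) = -19085 + ((-13001 - 1*13) + (67 - 93 + √(67² + (-93)²))) = -19085 + ((-13001 - 13) + (67 - 93 + √(4489 + 8649))) = -19085 + (-13014 + (67 - 93 + √13138)) = -19085 + (-13014 + (-26 + √13138)) = -19085 + (-13040 + √13138) = -32125 + √13138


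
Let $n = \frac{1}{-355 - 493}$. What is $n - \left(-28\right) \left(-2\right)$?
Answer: $- \frac{47489}{848} \approx -56.001$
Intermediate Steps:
$n = - \frac{1}{848}$ ($n = \frac{1}{-848} = - \frac{1}{848} \approx -0.0011792$)
$n - \left(-28\right) \left(-2\right) = - \frac{1}{848} - \left(-28\right) \left(-2\right) = - \frac{1}{848} - 56 = - \frac{47489}{848}$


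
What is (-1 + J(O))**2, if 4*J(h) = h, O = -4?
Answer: 4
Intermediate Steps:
J(h) = h/4
(-1 + J(O))**2 = (-1 + (1/4)*(-4))**2 = (-1 - 1)**2 = (-2)**2 = 4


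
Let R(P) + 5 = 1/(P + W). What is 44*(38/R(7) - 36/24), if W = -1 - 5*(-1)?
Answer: -10978/27 ≈ -406.59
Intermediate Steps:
W = 4 (W = -1 + 5 = 4)
R(P) = -5 + 1/(4 + P) (R(P) = -5 + 1/(P + 4) = -5 + 1/(4 + P))
44*(38/R(7) - 36/24) = 44*(38/(((-19 - 5*7)/(4 + 7))) - 36/24) = 44*(38/(((-19 - 35)/11)) - 36*1/24) = 44*(38/(((1/11)*(-54))) - 3/2) = 44*(38/(-54/11) - 3/2) = 44*(38*(-11/54) - 3/2) = 44*(-209/27 - 3/2) = 44*(-499/54) = -10978/27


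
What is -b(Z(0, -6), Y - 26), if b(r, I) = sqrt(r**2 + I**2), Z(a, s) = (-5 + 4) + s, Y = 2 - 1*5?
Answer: -sqrt(890) ≈ -29.833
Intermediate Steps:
Y = -3 (Y = 2 - 5 = -3)
Z(a, s) = -1 + s
b(r, I) = sqrt(I**2 + r**2)
-b(Z(0, -6), Y - 26) = -sqrt((-3 - 26)**2 + (-1 - 6)**2) = -sqrt((-29)**2 + (-7)**2) = -sqrt(841 + 49) = -sqrt(890)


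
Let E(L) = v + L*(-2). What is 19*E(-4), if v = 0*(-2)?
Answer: 152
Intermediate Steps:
v = 0
E(L) = -2*L (E(L) = 0 + L*(-2) = 0 - 2*L = -2*L)
19*E(-4) = 19*(-2*(-4)) = 19*8 = 152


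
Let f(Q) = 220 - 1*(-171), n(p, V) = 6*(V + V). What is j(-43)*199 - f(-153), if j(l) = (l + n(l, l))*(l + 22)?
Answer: 2335670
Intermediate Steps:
n(p, V) = 12*V (n(p, V) = 6*(2*V) = 12*V)
j(l) = 13*l*(22 + l) (j(l) = (l + 12*l)*(l + 22) = (13*l)*(22 + l) = 13*l*(22 + l))
f(Q) = 391 (f(Q) = 220 + 171 = 391)
j(-43)*199 - f(-153) = (13*(-43)*(22 - 43))*199 - 1*391 = (13*(-43)*(-21))*199 - 391 = 11739*199 - 391 = 2336061 - 391 = 2335670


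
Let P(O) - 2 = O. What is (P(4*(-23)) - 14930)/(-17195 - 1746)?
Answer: 15020/18941 ≈ 0.79299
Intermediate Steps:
P(O) = 2 + O
(P(4*(-23)) - 14930)/(-17195 - 1746) = ((2 + 4*(-23)) - 14930)/(-17195 - 1746) = ((2 - 92) - 14930)/(-18941) = (-90 - 14930)*(-1/18941) = -15020*(-1/18941) = 15020/18941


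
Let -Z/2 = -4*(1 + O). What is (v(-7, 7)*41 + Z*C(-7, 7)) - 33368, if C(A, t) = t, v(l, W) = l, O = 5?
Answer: -33319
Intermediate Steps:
Z = 48 (Z = -(-8)*(1 + 5) = -(-8)*6 = -2*(-24) = 48)
(v(-7, 7)*41 + Z*C(-7, 7)) - 33368 = (-7*41 + 48*7) - 33368 = (-287 + 336) - 33368 = 49 - 33368 = -33319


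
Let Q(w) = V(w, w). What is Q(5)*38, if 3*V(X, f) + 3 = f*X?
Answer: 836/3 ≈ 278.67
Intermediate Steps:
V(X, f) = -1 + X*f/3 (V(X, f) = -1 + (f*X)/3 = -1 + (X*f)/3 = -1 + X*f/3)
Q(w) = -1 + w²/3 (Q(w) = -1 + w*w/3 = -1 + w²/3)
Q(5)*38 = (-1 + (⅓)*5²)*38 = (-1 + (⅓)*25)*38 = (-1 + 25/3)*38 = (22/3)*38 = 836/3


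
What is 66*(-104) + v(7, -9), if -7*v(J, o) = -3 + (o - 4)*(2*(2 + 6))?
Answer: -47837/7 ≈ -6833.9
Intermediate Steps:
v(J, o) = 67/7 - 16*o/7 (v(J, o) = -(-3 + (o - 4)*(2*(2 + 6)))/7 = -(-3 + (-4 + o)*(2*8))/7 = -(-3 + (-4 + o)*16)/7 = -(-3 + (-64 + 16*o))/7 = -(-67 + 16*o)/7 = 67/7 - 16*o/7)
66*(-104) + v(7, -9) = 66*(-104) + (67/7 - 16/7*(-9)) = -6864 + (67/7 + 144/7) = -6864 + 211/7 = -47837/7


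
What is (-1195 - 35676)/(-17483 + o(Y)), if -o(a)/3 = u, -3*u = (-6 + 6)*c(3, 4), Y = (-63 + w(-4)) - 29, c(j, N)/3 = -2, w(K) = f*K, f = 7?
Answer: 36871/17483 ≈ 2.1090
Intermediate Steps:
w(K) = 7*K
c(j, N) = -6 (c(j, N) = 3*(-2) = -6)
Y = -120 (Y = (-63 + 7*(-4)) - 29 = (-63 - 28) - 29 = -91 - 29 = -120)
u = 0 (u = -(-6 + 6)*(-6)/3 = -0*(-6) = -⅓*0 = 0)
o(a) = 0 (o(a) = -3*0 = 0)
(-1195 - 35676)/(-17483 + o(Y)) = (-1195 - 35676)/(-17483 + 0) = -36871/(-17483) = -36871*(-1/17483) = 36871/17483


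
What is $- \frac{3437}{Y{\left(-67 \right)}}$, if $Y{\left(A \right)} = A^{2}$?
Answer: $- \frac{3437}{4489} \approx -0.76565$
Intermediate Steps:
$- \frac{3437}{Y{\left(-67 \right)}} = - \frac{3437}{\left(-67\right)^{2}} = - \frac{3437}{4489}$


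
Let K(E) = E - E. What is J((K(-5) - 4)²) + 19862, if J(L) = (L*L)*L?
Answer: 23958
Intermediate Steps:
K(E) = 0
J(L) = L³ (J(L) = L²*L = L³)
J((K(-5) - 4)²) + 19862 = ((0 - 4)²)³ + 19862 = ((-4)²)³ + 19862 = 16³ + 19862 = 4096 + 19862 = 23958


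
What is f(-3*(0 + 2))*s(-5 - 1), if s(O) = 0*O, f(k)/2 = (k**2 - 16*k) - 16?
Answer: 0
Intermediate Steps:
f(k) = -32 - 32*k + 2*k**2 (f(k) = 2*((k**2 - 16*k) - 16) = 2*(-16 + k**2 - 16*k) = -32 - 32*k + 2*k**2)
s(O) = 0
f(-3*(0 + 2))*s(-5 - 1) = (-32 - (-96)*(0 + 2) + 2*(-3*(0 + 2))**2)*0 = (-32 - (-96)*2 + 2*(-3*2)**2)*0 = (-32 - 32*(-6) + 2*(-6)**2)*0 = (-32 + 192 + 2*36)*0 = (-32 + 192 + 72)*0 = 232*0 = 0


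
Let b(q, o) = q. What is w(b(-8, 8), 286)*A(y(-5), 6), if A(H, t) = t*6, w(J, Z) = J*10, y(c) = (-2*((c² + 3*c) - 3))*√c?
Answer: -2880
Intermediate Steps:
y(c) = √c*(6 - 6*c - 2*c²) (y(c) = (-2*(-3 + c² + 3*c))*√c = (6 - 6*c - 2*c²)*√c = √c*(6 - 6*c - 2*c²))
w(J, Z) = 10*J
A(H, t) = 6*t
w(b(-8, 8), 286)*A(y(-5), 6) = (10*(-8))*(6*6) = -80*36 = -2880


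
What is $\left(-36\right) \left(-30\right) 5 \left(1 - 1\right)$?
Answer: $0$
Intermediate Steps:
$\left(-36\right) \left(-30\right) 5 \left(1 - 1\right) = 1080 \cdot 5 \cdot 0 = 1080 \cdot 0 = 0$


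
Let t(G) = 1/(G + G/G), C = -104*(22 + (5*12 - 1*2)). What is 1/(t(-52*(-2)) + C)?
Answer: -105/873599 ≈ -0.00012019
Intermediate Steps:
C = -8320 (C = -104*(22 + (60 - 2)) = -104*(22 + 58) = -104*80 = -8320)
t(G) = 1/(1 + G) (t(G) = 1/(G + 1) = 1/(1 + G))
1/(t(-52*(-2)) + C) = 1/(1/(1 - 52*(-2)) - 8320) = 1/(1/(1 + 104) - 8320) = 1/(1/105 - 8320) = 1/(-873599/105) = -105/873599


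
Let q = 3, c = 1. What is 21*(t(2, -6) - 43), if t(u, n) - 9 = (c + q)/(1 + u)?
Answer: -686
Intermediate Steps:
t(u, n) = 9 + 4/(1 + u) (t(u, n) = 9 + (1 + 3)/(1 + u) = 9 + 4/(1 + u))
21*(t(2, -6) - 43) = 21*((13 + 9*2)/(1 + 2) - 43) = 21*((13 + 18)/3 - 43) = 21*((⅓)*31 - 43) = 21*(31/3 - 43) = 21*(-98/3) = -686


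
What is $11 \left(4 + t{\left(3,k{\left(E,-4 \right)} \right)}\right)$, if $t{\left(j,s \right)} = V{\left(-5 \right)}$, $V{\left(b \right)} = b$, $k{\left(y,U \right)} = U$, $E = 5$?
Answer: $-11$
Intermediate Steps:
$t{\left(j,s \right)} = -5$
$11 \left(4 + t{\left(3,k{\left(E,-4 \right)} \right)}\right) = 11 \left(4 - 5\right) = 11 \left(-1\right) = -11$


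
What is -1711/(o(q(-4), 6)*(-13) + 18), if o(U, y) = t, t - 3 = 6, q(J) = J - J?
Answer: 1711/99 ≈ 17.283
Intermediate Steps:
q(J) = 0
t = 9 (t = 3 + 6 = 9)
o(U, y) = 9
-1711/(o(q(-4), 6)*(-13) + 18) = -1711/(9*(-13) + 18) = -1711/(-117 + 18) = -1711/(-99) = -1711*(-1/99) = 1711/99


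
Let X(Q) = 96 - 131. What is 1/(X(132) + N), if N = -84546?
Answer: -1/84581 ≈ -1.1823e-5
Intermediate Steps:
X(Q) = -35
1/(X(132) + N) = 1/(-35 - 84546) = 1/(-84581) = -1/84581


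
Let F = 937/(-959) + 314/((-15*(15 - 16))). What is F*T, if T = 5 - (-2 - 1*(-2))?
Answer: 287071/2877 ≈ 99.781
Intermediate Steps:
T = 5 (T = 5 - (-2 + 2) = 5 - 1*0 = 5 + 0 = 5)
F = 287071/14385 (F = 937*(-1/959) + 314/((-15*(-1))) = -937/959 + 314/15 = 287071/14385 ≈ 19.956)
F*T = (287071/14385)*5 = 287071/2877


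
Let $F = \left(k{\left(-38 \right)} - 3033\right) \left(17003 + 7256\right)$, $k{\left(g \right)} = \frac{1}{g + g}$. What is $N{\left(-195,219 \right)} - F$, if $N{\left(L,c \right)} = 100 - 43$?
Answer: $\frac{5591922163}{76} \approx 7.3578 \cdot 10^{7}$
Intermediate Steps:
$k{\left(g \right)} = \frac{1}{2 g}$
$N{\left(L,c \right)} = 57$
$F = - \frac{5591917831}{76}$ ($F = \left(\frac{1}{2 \left(-38\right)} - 3033\right) \left(17003 + 7256\right) = \left(\frac{1}{2} \left(- \frac{1}{38}\right) - 3033\right) 24259 = \left(- \frac{1}{76} - 3033\right) 24259 = \left(- \frac{230509}{76}\right) 24259 = - \frac{5591917831}{76} \approx -7.3578 \cdot 10^{7}$)
$N{\left(-195,219 \right)} - F = 57 - - \frac{5591917831}{76} = 57 + \frac{5591917831}{76} = \frac{5591922163}{76}$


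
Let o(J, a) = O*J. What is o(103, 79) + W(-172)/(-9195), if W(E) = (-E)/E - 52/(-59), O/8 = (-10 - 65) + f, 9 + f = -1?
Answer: -37997050193/542505 ≈ -70040.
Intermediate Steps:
f = -10 (f = -9 - 1 = -10)
O = -680 (O = 8*((-10 - 65) - 10) = 8*(-75 - 10) = 8*(-85) = -680)
o(J, a) = -680*J
W(E) = -7/59 (W(E) = -1 - 52*(-1/59) = -1 + 52/59 = -7/59)
o(103, 79) + W(-172)/(-9195) = -680*103 - 7/59/(-9195) = -70040 - 7/59*(-1/9195) = -70040 + 7/542505 = -37997050193/542505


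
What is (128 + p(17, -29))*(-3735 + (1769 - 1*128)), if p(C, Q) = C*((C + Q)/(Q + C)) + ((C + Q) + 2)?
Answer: -282690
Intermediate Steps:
p(C, Q) = 2 + Q + 2*C (p(C, Q) = C*((C + Q)/(C + Q)) + (2 + C + Q) = C*1 + (2 + C + Q) = C + (2 + C + Q) = 2 + Q + 2*C)
(128 + p(17, -29))*(-3735 + (1769 - 1*128)) = (128 + (2 - 29 + 2*17))*(-3735 + (1769 - 1*128)) = (128 + (2 - 29 + 34))*(-3735 + (1769 - 128)) = (128 + 7)*(-3735 + 1641) = 135*(-2094) = -282690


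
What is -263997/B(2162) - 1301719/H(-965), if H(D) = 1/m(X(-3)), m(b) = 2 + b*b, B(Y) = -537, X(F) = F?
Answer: -2562996712/179 ≈ -1.4318e+7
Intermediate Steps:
m(b) = 2 + b**2
H(D) = 1/11 (H(D) = 1/(2 + (-3)**2) = 1/(2 + 9) = 1/11)
-263997/B(2162) - 1301719/H(-965) = -263997/(-537) - 1301719/1/11 = -263997*(-1/537) - 1301719*11 = 87999/179 - 14318909 = -2562996712/179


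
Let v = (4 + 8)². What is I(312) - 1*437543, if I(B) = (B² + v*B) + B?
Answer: -294959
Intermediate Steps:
v = 144 (v = 12² = 144)
I(B) = B² + 145*B (I(B) = (B² + 144*B) + B = B² + 145*B)
I(312) - 1*437543 = 312*(145 + 312) - 1*437543 = 312*457 - 437543 = 142584 - 437543 = -294959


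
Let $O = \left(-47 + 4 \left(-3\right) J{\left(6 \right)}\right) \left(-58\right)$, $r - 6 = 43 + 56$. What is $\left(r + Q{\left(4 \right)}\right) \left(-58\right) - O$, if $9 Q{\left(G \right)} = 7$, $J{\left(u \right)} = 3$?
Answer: $- \frac{98542}{9} \approx -10949.0$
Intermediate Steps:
$Q{\left(G \right)} = \frac{7}{9}$ ($Q{\left(G \right)} = \frac{1}{9} \cdot 7 = \frac{7}{9}$)
$r = 105$ ($r = 6 + \left(43 + 56\right) = 6 + 99 = 105$)
$O = 4814$ ($O = \left(-47 + 4 \left(-3\right) 3\right) \left(-58\right) = \left(-47 - 36\right) \left(-58\right) = \left(-83\right) \left(-58\right) = 4814$)
$\left(r + Q{\left(4 \right)}\right) \left(-58\right) - O = \left(105 + \frac{7}{9}\right) \left(-58\right) - 4814 = \frac{952}{9} \left(-58\right) - 4814 = - \frac{55216}{9} - 4814 = - \frac{98542}{9}$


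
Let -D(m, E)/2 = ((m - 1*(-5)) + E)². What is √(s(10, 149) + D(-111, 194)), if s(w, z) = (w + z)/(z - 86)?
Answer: I*√6829095/21 ≈ 124.44*I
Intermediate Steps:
s(w, z) = (w + z)/(-86 + z)
D(m, E) = -2*(5 + E + m)² (D(m, E) = -2*((m - 1*(-5)) + E)² = -2*((m + 5) + E)² = -2*((5 + m) + E)² = -2*(5 + E + m)²)
√(s(10, 149) + D(-111, 194)) = √((10 + 149)/(-86 + 149) - 2*(5 + 194 - 111)²) = √(159/63 - 2*88²) = √((1/63)*159 - 2*7744) = √(53/21 - 15488) = √(-325195/21) = I*√6829095/21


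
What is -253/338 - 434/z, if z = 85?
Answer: -168197/28730 ≈ -5.8544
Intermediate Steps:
-253/338 - 434/z = -253/338 - 434/85 = -168197/28730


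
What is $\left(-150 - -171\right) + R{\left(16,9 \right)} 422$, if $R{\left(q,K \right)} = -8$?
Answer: $-3355$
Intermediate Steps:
$\left(-150 - -171\right) + R{\left(16,9 \right)} 422 = \left(-150 - -171\right) - 3376 = \left(-150 + 171\right) - 3376 = 21 - 3376 = -3355$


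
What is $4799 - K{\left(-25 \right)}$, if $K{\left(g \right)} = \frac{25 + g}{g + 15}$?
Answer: $4799$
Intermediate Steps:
$K{\left(g \right)} = \frac{25 + g}{15 + g}$
$4799 - K{\left(-25 \right)} = 4799 - \frac{25 - 25}{15 - 25} = 4799 - \frac{1}{-10} \cdot 0 = 4799 - \left(- \frac{1}{10}\right) 0 = 4799 - 0 = 4799 + 0 = 4799$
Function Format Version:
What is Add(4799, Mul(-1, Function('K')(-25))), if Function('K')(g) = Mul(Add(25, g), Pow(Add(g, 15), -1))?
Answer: 4799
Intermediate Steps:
Function('K')(g) = Mul(Pow(Add(15, g), -1), Add(25, g)) (Function('K')(g) = Mul(Add(25, g), Pow(Add(15, g), -1)) = Mul(Pow(Add(15, g), -1), Add(25, g)))
Add(4799, Mul(-1, Function('K')(-25))) = Add(4799, Mul(-1, Mul(Pow(Add(15, -25), -1), Add(25, -25)))) = Add(4799, Mul(-1, Mul(Pow(-10, -1), 0))) = Add(4799, Mul(-1, Mul(Rational(-1, 10), 0))) = Add(4799, Mul(-1, 0)) = Add(4799, 0) = 4799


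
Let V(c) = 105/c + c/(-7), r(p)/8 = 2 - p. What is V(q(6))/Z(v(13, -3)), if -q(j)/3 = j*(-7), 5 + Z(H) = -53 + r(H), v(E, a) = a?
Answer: 103/108 ≈ 0.95370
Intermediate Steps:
r(p) = 16 - 8*p (r(p) = 8*(2 - p) = 16 - 8*p)
Z(H) = -42 - 8*H (Z(H) = -5 + (-53 + (16 - 8*H)) = -5 + (-37 - 8*H) = -42 - 8*H)
q(j) = 21*j (q(j) = -3*j*(-7) = -(-21)*j = 21*j)
V(c) = 105/c - c/7 (V(c) = 105/c + c*(-⅐) = 105/c - c/7)
V(q(6))/Z(v(13, -3)) = (105/((21*6)) - 3*6)/(-42 - 8*(-3)) = (105/126 - ⅐*126)/(-42 + 24) = (105*(1/126) - 18)/(-18) = (⅚ - 18)*(-1/18) = -103/6*(-1/18) = 103/108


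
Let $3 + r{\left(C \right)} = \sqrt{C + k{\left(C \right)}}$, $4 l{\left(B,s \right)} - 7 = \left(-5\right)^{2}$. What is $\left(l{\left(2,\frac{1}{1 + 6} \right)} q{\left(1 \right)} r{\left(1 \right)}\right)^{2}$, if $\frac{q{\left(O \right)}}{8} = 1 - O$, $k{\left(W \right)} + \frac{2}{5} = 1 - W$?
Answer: $0$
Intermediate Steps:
$l{\left(B,s \right)} = 8$ ($l{\left(B,s \right)} = \frac{7}{4} + \frac{\left(-5\right)^{2}}{4} = \frac{7}{4} + \frac{1}{4} \cdot 25 = \frac{7}{4} + \frac{25}{4} = 8$)
$k{\left(W \right)} = \frac{3}{5} - W$ ($k{\left(W \right)} = - \frac{2}{5} - \left(-1 + W\right) = \frac{3}{5} - W$)
$r{\left(C \right)} = -3 + \frac{\sqrt{15}}{5}$ ($r{\left(C \right)} = -3 + \sqrt{C - \left(- \frac{3}{5} + C\right)} = -3 + \sqrt{\frac{3}{5}} = -3 + \frac{\sqrt{15}}{5}$)
$q{\left(O \right)} = 8 - 8 O$ ($q{\left(O \right)} = 8 \left(1 - O\right) = 8 - 8 O$)
$\left(l{\left(2,\frac{1}{1 + 6} \right)} q{\left(1 \right)} r{\left(1 \right)}\right)^{2} = \left(8 \left(8 - 8\right) \left(-3 + \frac{\sqrt{15}}{5}\right)\right)^{2} = \left(8 \cdot 0 \left(-3 + \frac{\sqrt{15}}{5}\right)\right)^{2} = \left(0 \left(-3 + \frac{\sqrt{15}}{5}\right)\right)^{2} = 0^{2} = 0$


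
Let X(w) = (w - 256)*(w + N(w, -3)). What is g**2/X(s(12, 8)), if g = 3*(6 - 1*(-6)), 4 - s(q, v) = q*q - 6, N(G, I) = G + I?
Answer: 216/17615 ≈ 0.012262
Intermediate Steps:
s(q, v) = 10 - q**2 (s(q, v) = 4 - (q*q - 6) = 4 - (q**2 - 6) = 4 - (-6 + q**2) = 4 + (6 - q**2) = 10 - q**2)
g = 36 (g = 3*(6 + 6) = 3*12 = 36)
X(w) = (-256 + w)*(-3 + 2*w) (X(w) = (w - 256)*(w + (w - 3)) = (-256 + w)*(w + (-3 + w)) = (-256 + w)*(-3 + 2*w))
g**2/X(s(12, 8)) = 36**2/(768 - 515*(10 - 1*12**2) + 2*(10 - 1*12**2)**2) = 1296/(768 - 515*(10 - 1*144) + 2*(10 - 1*144)**2) = 1296/(768 - 515*(10 - 144) + 2*(10 - 144)**2) = 1296/(768 - 515*(-134) + 2*(-134)**2) = 1296/(768 + 69010 + 2*17956) = 1296/(768 + 69010 + 35912) = 1296/105690 = 1296*(1/105690) = 216/17615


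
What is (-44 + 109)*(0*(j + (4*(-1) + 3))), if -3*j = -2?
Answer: 0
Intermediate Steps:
j = ⅔ (j = -⅓*(-2) = ⅔ ≈ 0.66667)
(-44 + 109)*(0*(j + (4*(-1) + 3))) = (-44 + 109)*(0*(⅔ + (4*(-1) + 3))) = 65*(0*(⅔ + (-4 + 3))) = 65*(0*(⅔ - 1)) = 65*(0*(-⅓)) = 65*0 = 0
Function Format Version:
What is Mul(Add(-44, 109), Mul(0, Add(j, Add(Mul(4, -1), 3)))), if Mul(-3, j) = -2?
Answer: 0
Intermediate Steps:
j = Rational(2, 3) (j = Mul(Rational(-1, 3), -2) = Rational(2, 3) ≈ 0.66667)
Mul(Add(-44, 109), Mul(0, Add(j, Add(Mul(4, -1), 3)))) = Mul(Add(-44, 109), Mul(0, Add(Rational(2, 3), Add(Mul(4, -1), 3)))) = Mul(65, Mul(0, Add(Rational(2, 3), Add(-4, 3)))) = Mul(65, Mul(0, Add(Rational(2, 3), -1))) = Mul(65, Mul(0, Rational(-1, 3))) = Mul(65, 0) = 0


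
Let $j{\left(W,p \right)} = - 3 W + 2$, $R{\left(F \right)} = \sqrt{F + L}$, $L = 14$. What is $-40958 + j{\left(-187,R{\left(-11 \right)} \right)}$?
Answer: $-40395$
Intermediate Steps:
$R{\left(F \right)} = \sqrt{14 + F}$ ($R{\left(F \right)} = \sqrt{F + 14} = \sqrt{14 + F}$)
$j{\left(W,p \right)} = 2 - 3 W$
$-40958 + j{\left(-187,R{\left(-11 \right)} \right)} = -40958 + \left(2 - -561\right) = -40958 + \left(2 + 561\right) = -40958 + 563 = -40395$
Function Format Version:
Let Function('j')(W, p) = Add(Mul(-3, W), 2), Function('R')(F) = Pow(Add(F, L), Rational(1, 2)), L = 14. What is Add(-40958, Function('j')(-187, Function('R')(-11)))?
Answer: -40395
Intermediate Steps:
Function('R')(F) = Pow(Add(14, F), Rational(1, 2)) (Function('R')(F) = Pow(Add(F, 14), Rational(1, 2)) = Pow(Add(14, F), Rational(1, 2)))
Function('j')(W, p) = Add(2, Mul(-3, W))
Add(-40958, Function('j')(-187, Function('R')(-11))) = Add(-40958, Add(2, Mul(-3, -187))) = Add(-40958, Add(2, 561)) = Add(-40958, 563) = -40395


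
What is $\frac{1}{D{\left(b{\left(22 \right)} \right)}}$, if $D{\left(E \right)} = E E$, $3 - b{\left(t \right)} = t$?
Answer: $\frac{1}{361} \approx 0.0027701$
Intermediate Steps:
$b{\left(t \right)} = 3 - t$
$D{\left(E \right)} = E^{2}$
$\frac{1}{D{\left(b{\left(22 \right)} \right)}} = \frac{1}{\left(3 - 22\right)^{2}} = \frac{1}{\left(-19\right)^{2}} = \frac{1}{361}$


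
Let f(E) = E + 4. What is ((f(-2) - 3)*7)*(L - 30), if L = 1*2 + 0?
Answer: 196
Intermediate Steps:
f(E) = 4 + E
L = 2 (L = 2 + 0 = 2)
((f(-2) - 3)*7)*(L - 30) = (((4 - 2) - 3)*7)*(2 - 30) = ((2 - 3)*7)*(-28) = -1*7*(-28) = -7*(-28) = 196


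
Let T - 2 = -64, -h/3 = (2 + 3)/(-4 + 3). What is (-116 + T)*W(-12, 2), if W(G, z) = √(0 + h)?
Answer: -178*√15 ≈ -689.39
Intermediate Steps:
h = 15 (h = -3*(2 + 3)/(-4 + 3) = -15/(-1) = -15*(-1) = -3*(-5) = 15)
T = -62 (T = 2 - 64 = -62)
W(G, z) = √15 (W(G, z) = √(0 + 15) = √15)
(-116 + T)*W(-12, 2) = (-116 - 62)*√15 = -178*√15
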